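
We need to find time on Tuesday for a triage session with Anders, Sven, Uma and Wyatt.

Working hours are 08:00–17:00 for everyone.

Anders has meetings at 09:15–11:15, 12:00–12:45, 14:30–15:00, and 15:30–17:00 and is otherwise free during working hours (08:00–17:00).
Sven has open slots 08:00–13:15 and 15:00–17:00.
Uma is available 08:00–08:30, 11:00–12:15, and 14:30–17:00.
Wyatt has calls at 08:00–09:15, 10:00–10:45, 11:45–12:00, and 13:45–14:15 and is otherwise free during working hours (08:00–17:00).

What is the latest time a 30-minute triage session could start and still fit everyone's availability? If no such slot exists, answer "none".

Anders free within 08:00–17:00: 08:00–09:15, 11:15–12:00, 12:45–14:30, 15:00–15:30.
Wyatt free within 08:00–17:00: 09:15–10:00, 10:45–11:45, 12:00–13:45, 14:15–17:00.
Anders ∩ Sven: 08:00–09:15, 11:15–12:00, 12:45–13:15, 15:00–15:30.
Anders ∩ Sven ∩ Uma: 08:00–08:30, 11:15–12:00, 15:00–15:30.
Anders ∩ Sven ∩ Uma ∩ Wyatt: 11:15–11:45, 15:00–15:30.
Windows ≥ 30 min: 11:15–11:45, 15:00–15:30.
Latest start in the last window 15:00–15:30 is 15:30 − 30 min = 15:00.

15:00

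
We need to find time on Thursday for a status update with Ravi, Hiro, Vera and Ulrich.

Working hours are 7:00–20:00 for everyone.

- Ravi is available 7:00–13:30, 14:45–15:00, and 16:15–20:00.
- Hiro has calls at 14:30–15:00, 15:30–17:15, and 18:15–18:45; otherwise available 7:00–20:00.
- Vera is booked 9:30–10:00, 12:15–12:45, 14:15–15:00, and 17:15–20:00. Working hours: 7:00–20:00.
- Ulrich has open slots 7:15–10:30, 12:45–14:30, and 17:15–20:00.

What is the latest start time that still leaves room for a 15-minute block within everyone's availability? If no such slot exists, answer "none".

Hiro free within 07:00–20:00: 07:00–14:30, 15:00–15:30, 17:15–18:15, 18:45–20:00.
Vera free within 07:00–20:00: 07:00–09:30, 10:00–12:15, 12:45–14:15, 15:00–17:15.
Ravi ∩ Hiro: 07:00–13:30, 17:15–18:15, 18:45–20:00.
Ravi ∩ Hiro ∩ Vera: 07:00–09:30, 10:00–12:15, 12:45–13:30.
Ravi ∩ Hiro ∩ Vera ∩ Ulrich: 07:15–09:30, 10:00–10:30, 12:45–13:30.
Windows ≥ 15 min: 07:15–09:30, 10:00–10:30, 12:45–13:30.
Latest start in the last window 12:45–13:30 is 13:30 − 15 min = 13:15.

13:15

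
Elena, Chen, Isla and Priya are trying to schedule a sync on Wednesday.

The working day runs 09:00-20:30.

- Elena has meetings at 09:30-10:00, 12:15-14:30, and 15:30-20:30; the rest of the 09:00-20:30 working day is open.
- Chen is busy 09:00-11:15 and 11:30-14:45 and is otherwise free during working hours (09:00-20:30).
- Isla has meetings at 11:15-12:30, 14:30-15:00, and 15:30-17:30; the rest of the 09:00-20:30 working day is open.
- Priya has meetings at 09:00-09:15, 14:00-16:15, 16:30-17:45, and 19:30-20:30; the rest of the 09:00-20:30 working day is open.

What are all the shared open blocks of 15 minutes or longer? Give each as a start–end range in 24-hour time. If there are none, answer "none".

none

Elena free within 09:00–20:30: 09:00–09:30, 10:00–12:15, 14:30–15:30.
Chen free within 09:00–20:30: 11:15–11:30, 14:45–20:30.
Isla free within 09:00–20:30: 09:00–11:15, 12:30–14:30, 15:00–15:30, 17:30–20:30.
Priya free within 09:00–20:30: 09:15–14:00, 16:15–16:30, 17:45–19:30.
Elena ∩ Chen: 11:15–11:30, 14:45–15:30.
Elena ∩ Chen ∩ Isla: 15:00–15:30.
Elena ∩ Chen ∩ Isla ∩ Priya: (none).
Windows ≥ 15 min: (none).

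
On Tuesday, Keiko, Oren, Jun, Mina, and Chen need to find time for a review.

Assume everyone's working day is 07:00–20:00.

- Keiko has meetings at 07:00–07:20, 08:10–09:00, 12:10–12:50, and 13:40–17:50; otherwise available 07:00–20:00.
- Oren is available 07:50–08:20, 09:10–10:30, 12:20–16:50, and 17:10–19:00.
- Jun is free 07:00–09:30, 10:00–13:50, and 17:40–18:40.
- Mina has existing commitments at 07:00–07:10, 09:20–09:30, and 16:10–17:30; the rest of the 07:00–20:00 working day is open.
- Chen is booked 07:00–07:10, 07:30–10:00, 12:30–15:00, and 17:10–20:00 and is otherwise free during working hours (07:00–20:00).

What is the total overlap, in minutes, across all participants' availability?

Keiko free within 07:00–20:00: 07:20–08:10, 09:00–12:10, 12:50–13:40, 17:50–20:00.
Mina free within 07:00–20:00: 07:10–09:20, 09:30–16:10, 17:30–20:00.
Chen free within 07:00–20:00: 07:10–07:30, 10:00–12:30, 15:00–17:10.
Keiko ∩ Oren: 07:50–08:10, 09:10–10:30, 12:50–13:40, 17:50–19:00.
Keiko ∩ Oren ∩ Jun: 07:50–08:10, 09:10–09:30, 10:00–10:30, 12:50–13:40, 17:50–18:40.
Keiko ∩ Oren ∩ Jun ∩ Mina: 07:50–08:10, 09:10–09:20, 10:00–10:30, 12:50–13:40, 17:50–18:40.
Keiko ∩ Oren ∩ Jun ∩ Mina ∩ Chen: 10:00–10:30.
Total common minutes: 30.

30 minutes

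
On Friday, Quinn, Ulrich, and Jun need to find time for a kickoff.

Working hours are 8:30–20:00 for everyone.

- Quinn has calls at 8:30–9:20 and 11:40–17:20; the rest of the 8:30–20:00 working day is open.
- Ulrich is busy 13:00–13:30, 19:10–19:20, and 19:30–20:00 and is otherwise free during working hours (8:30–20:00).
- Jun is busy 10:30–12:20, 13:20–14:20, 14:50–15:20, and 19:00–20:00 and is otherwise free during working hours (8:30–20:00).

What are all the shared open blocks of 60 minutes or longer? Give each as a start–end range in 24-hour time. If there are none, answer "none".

Quinn free within 08:30–20:00: 09:20–11:40, 17:20–20:00.
Ulrich free within 08:30–20:00: 08:30–13:00, 13:30–19:10, 19:20–19:30.
Jun free within 08:30–20:00: 08:30–10:30, 12:20–13:20, 14:20–14:50, 15:20–19:00.
Quinn ∩ Ulrich: 09:20–11:40, 17:20–19:10, 19:20–19:30.
Quinn ∩ Ulrich ∩ Jun: 09:20–10:30, 17:20–19:00.
Windows ≥ 60 min: 09:20–10:30, 17:20–19:00.

09:20–10:30, 17:20–19:00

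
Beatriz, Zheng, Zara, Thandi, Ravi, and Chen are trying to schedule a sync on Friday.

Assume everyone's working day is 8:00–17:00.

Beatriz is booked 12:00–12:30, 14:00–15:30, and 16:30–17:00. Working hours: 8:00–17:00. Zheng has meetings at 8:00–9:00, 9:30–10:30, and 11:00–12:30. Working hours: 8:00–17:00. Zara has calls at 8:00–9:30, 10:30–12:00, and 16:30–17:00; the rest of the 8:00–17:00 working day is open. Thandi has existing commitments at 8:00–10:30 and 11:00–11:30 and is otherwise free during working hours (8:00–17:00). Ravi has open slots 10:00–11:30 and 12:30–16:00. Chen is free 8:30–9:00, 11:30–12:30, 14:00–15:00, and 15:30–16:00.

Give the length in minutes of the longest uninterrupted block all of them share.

30 minutes

Beatriz free within 08:00–17:00: 08:00–12:00, 12:30–14:00, 15:30–16:30.
Zheng free within 08:00–17:00: 09:00–09:30, 10:30–11:00, 12:30–17:00.
Zara free within 08:00–17:00: 09:30–10:30, 12:00–16:30.
Thandi free within 08:00–17:00: 10:30–11:00, 11:30–17:00.
Beatriz ∩ Zheng: 09:00–09:30, 10:30–11:00, 12:30–14:00, 15:30–16:30.
Beatriz ∩ Zheng ∩ Zara: 12:30–14:00, 15:30–16:30.
Beatriz ∩ Zheng ∩ Zara ∩ Thandi: 12:30–14:00, 15:30–16:30.
Beatriz ∩ Zheng ∩ Zara ∩ Thandi ∩ Ravi: 12:30–14:00, 15:30–16:00.
Beatriz ∩ Zheng ∩ Zara ∩ Thandi ∩ Ravi ∩ Chen: 15:30–16:00.
Single common window of 30 minutes.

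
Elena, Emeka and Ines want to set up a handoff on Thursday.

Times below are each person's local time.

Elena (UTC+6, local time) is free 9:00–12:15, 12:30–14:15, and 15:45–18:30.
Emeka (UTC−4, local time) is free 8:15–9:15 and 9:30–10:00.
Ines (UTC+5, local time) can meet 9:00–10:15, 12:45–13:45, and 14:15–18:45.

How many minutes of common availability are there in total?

15 minutes

Elena → UTC: 03:00–06:15, 06:30–08:15, 09:45–12:30.
Emeka → UTC: 12:15–13:15, 13:30–14:00.
Ines → UTC: 04:00–05:15, 07:45–08:45, 09:15–13:45.
Elena ∩ Emeka: 12:15–12:30.
Elena ∩ Emeka ∩ Ines: 12:15–12:30.
Total common minutes: 15.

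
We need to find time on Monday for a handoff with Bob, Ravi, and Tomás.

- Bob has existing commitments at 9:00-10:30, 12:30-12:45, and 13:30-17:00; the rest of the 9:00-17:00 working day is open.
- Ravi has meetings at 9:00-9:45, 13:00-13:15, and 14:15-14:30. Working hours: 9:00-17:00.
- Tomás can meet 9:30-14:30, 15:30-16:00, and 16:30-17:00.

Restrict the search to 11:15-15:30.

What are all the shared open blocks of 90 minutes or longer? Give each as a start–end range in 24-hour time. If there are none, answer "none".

none

Bob free within 09:00–17:00: 10:30–12:30, 12:45–13:30.
Ravi free within 09:00–17:00: 09:45–13:00, 13:15–14:15, 14:30–17:00.
Bob ∩ Ravi: 10:30–12:30, 12:45–13:00, 13:15–13:30.
Bob ∩ Ravi ∩ Tomás: 10:30–12:30, 12:45–13:00, 13:15–13:30.
Restricted to 11:15–15:30: 11:15–12:30, 12:45–13:00, 13:15–13:30.
Windows ≥ 90 min: (none).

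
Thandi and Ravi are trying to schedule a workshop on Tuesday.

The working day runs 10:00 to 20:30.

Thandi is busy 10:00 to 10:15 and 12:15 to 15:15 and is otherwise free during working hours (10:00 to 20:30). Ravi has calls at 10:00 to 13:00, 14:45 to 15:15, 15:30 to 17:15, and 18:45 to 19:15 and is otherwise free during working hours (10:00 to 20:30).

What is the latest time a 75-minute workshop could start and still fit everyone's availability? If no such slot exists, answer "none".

19:15

Thandi free within 10:00–20:30: 10:15–12:15, 15:15–20:30.
Ravi free within 10:00–20:30: 13:00–14:45, 15:15–15:30, 17:15–18:45, 19:15–20:30.
Thandi ∩ Ravi: 15:15–15:30, 17:15–18:45, 19:15–20:30.
Windows ≥ 75 min: 17:15–18:45, 19:15–20:30.
Latest start in the last window 19:15–20:30 is 20:30 − 75 min = 19:15.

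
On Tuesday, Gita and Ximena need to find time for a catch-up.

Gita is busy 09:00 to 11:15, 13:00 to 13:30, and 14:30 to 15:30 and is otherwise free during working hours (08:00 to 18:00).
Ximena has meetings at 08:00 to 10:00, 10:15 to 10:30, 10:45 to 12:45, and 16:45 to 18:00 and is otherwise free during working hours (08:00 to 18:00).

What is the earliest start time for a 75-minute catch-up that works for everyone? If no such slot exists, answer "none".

15:30

Gita free within 08:00–18:00: 08:00–09:00, 11:15–13:00, 13:30–14:30, 15:30–18:00.
Ximena free within 08:00–18:00: 10:00–10:15, 10:30–10:45, 12:45–16:45.
Gita ∩ Ximena: 12:45–13:00, 13:30–14:30, 15:30–16:45.
Windows ≥ 75 min: 15:30–16:45.
Earliest such window starts at 15:30.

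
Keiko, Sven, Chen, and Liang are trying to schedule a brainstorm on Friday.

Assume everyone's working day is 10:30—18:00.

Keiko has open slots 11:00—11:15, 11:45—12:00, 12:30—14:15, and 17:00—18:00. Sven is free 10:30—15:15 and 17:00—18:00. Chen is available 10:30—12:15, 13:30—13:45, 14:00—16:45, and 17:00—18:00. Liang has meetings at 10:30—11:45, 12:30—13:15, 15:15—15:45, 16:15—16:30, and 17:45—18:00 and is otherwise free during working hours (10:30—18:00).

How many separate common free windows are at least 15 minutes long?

Liang free within 10:30–18:00: 11:45–12:30, 13:15–15:15, 15:45–16:15, 16:30–17:45.
Keiko ∩ Sven: 11:00–11:15, 11:45–12:00, 12:30–14:15, 17:00–18:00.
Keiko ∩ Sven ∩ Chen: 11:00–11:15, 11:45–12:00, 13:30–13:45, 14:00–14:15, 17:00–18:00.
Keiko ∩ Sven ∩ Chen ∩ Liang: 11:45–12:00, 13:30–13:45, 14:00–14:15, 17:00–17:45.
Windows ≥ 15 min: 11:45–12:00, 13:30–13:45, 14:00–14:15, 17:00–17:45.
That's 4 windows.

4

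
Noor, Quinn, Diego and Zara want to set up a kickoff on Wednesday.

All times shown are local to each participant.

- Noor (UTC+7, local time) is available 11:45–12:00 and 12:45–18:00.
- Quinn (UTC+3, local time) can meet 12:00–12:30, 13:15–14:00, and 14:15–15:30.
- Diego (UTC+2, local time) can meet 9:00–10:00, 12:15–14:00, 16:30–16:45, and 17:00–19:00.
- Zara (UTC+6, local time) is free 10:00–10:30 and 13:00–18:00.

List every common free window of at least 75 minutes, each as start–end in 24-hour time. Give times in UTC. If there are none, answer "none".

none

Noor → UTC: 04:45–05:00, 05:45–11:00.
Quinn → UTC: 09:00–09:30, 10:15–11:00, 11:15–12:30.
Diego → UTC: 07:00–08:00, 10:15–12:00, 14:30–14:45, 15:00–17:00.
Zara → UTC: 04:00–04:30, 07:00–12:00.
Noor ∩ Quinn: 09:00–09:30, 10:15–11:00.
Noor ∩ Quinn ∩ Diego: 10:15–11:00.
Noor ∩ Quinn ∩ Diego ∩ Zara: 10:15–11:00.
Windows ≥ 75 min: (none).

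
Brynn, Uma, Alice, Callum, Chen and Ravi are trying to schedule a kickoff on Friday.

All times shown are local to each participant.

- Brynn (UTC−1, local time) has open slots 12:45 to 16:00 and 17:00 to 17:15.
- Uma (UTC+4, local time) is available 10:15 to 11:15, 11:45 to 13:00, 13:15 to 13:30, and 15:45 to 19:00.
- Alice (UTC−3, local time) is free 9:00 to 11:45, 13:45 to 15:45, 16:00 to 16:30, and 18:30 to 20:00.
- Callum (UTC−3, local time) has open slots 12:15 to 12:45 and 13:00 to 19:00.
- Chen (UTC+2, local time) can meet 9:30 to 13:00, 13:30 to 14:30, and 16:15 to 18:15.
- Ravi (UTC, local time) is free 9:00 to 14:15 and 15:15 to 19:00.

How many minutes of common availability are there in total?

Brynn → UTC: 13:45–17:00, 18:00–18:15.
Uma → UTC: 06:15–07:15, 07:45–09:00, 09:15–09:30, 11:45–15:00.
Alice → UTC: 12:00–14:45, 16:45–18:45, 19:00–19:30, 21:30–23:00.
Callum → UTC: 15:15–15:45, 16:00–22:00.
Chen → UTC: 07:30–11:00, 11:30–12:30, 14:15–16:15.
Ravi → UTC: 09:00–14:15, 15:15–19:00.
Brynn ∩ Uma: 13:45–15:00.
Brynn ∩ Uma ∩ Alice: 13:45–14:45.
Brynn ∩ Uma ∩ Alice ∩ Callum: (none).
Brynn ∩ Uma ∩ Alice ∩ Callum ∩ Chen: (none).
Brynn ∩ Uma ∩ Alice ∩ Callum ∩ Chen ∩ Ravi: (none).
Total common minutes: 0.

0 minutes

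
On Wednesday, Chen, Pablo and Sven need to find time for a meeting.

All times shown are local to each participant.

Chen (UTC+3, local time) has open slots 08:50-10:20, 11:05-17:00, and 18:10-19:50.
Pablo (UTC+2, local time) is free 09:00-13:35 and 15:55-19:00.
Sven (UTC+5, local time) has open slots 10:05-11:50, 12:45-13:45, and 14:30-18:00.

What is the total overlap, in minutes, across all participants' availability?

165 minutes

Chen → UTC: 05:50–07:20, 08:05–14:00, 15:10–16:50.
Pablo → UTC: 07:00–11:35, 13:55–17:00.
Sven → UTC: 05:05–06:50, 07:45–08:45, 09:30–13:00.
Chen ∩ Pablo: 07:00–07:20, 08:05–11:35, 13:55–14:00, 15:10–16:50.
Chen ∩ Pablo ∩ Sven: 08:05–08:45, 09:30–11:35.
Total common minutes: 40 + 125 = 165.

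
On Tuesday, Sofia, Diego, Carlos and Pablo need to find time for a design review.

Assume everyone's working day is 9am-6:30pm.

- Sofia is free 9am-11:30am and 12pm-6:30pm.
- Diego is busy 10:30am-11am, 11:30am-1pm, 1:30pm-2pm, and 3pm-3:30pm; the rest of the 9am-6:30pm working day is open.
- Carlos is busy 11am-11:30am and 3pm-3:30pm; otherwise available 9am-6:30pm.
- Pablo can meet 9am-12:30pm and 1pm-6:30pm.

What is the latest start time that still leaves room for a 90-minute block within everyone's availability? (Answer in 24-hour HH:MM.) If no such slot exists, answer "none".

17:00

Diego free within 09:00–18:30: 09:00–10:30, 11:00–11:30, 13:00–13:30, 14:00–15:00, 15:30–18:30.
Carlos free within 09:00–18:30: 09:00–11:00, 11:30–15:00, 15:30–18:30.
Sofia ∩ Diego: 09:00–10:30, 11:00–11:30, 13:00–13:30, 14:00–15:00, 15:30–18:30.
Sofia ∩ Diego ∩ Carlos: 09:00–10:30, 13:00–13:30, 14:00–15:00, 15:30–18:30.
Sofia ∩ Diego ∩ Carlos ∩ Pablo: 09:00–10:30, 13:00–13:30, 14:00–15:00, 15:30–18:30.
Windows ≥ 90 min: 09:00–10:30, 15:30–18:30.
Latest start in the last window 15:30–18:30 is 18:30 − 90 min = 17:00.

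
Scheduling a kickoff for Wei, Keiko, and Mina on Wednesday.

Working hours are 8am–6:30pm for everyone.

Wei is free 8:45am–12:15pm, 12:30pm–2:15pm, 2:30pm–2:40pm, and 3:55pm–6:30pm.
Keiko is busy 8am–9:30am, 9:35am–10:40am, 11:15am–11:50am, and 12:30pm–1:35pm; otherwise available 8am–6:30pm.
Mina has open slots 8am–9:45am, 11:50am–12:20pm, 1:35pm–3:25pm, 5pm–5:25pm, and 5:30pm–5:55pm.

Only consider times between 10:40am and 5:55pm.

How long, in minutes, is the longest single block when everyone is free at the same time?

40 minutes

Keiko free within 08:00–18:30: 09:30–09:35, 10:40–11:15, 11:50–12:30, 13:35–18:30.
Wei ∩ Keiko: 09:30–09:35, 10:40–11:15, 11:50–12:15, 13:35–14:15, 14:30–14:40, 15:55–18:30.
Wei ∩ Keiko ∩ Mina: 09:30–09:35, 11:50–12:15, 13:35–14:15, 14:30–14:40, 17:00–17:25, 17:30–17:55.
Restricted to 10:40–17:55: 11:50–12:15, 13:35–14:15, 14:30–14:40, 17:00–17:25, 17:30–17:55.
Common window lengths: 25, 40, 10, 25, 25 min; longest is 40.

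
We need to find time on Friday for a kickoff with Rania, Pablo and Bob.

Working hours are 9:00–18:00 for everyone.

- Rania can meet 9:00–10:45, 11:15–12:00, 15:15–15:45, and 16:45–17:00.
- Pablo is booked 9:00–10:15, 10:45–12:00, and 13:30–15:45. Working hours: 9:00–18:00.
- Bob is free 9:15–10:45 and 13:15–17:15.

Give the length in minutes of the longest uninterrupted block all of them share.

Pablo free within 09:00–18:00: 10:15–10:45, 12:00–13:30, 15:45–18:00.
Rania ∩ Pablo: 10:15–10:45, 16:45–17:00.
Rania ∩ Pablo ∩ Bob: 10:15–10:45, 16:45–17:00.
Common window lengths: 30, 15 min; longest is 30.

30 minutes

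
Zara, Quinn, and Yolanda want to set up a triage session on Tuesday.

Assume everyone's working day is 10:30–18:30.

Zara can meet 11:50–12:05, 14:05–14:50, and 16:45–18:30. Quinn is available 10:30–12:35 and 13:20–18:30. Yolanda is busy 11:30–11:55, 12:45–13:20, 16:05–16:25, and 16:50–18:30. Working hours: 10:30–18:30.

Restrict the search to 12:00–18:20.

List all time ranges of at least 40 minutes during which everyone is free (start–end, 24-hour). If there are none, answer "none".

14:05–14:50

Yolanda free within 10:30–18:30: 10:30–11:30, 11:55–12:45, 13:20–16:05, 16:25–16:50.
Zara ∩ Quinn: 11:50–12:05, 14:05–14:50, 16:45–18:30.
Zara ∩ Quinn ∩ Yolanda: 11:55–12:05, 14:05–14:50, 16:45–16:50.
Restricted to 12:00–18:20: 12:00–12:05, 14:05–14:50, 16:45–16:50.
Windows ≥ 40 min: 14:05–14:50.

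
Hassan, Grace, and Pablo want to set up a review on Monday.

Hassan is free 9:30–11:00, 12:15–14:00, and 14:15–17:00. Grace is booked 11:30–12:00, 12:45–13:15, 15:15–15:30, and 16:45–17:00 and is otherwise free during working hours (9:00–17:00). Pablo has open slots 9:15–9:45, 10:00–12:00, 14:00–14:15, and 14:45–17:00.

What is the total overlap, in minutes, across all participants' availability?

Grace free within 09:00–17:00: 09:00–11:30, 12:00–12:45, 13:15–15:15, 15:30–16:45.
Hassan ∩ Grace: 09:30–11:00, 12:15–12:45, 13:15–14:00, 14:15–15:15, 15:30–16:45.
Hassan ∩ Grace ∩ Pablo: 09:30–09:45, 10:00–11:00, 14:45–15:15, 15:30–16:45.
Total common minutes: 15 + 60 + 30 + 75 = 180.

180 minutes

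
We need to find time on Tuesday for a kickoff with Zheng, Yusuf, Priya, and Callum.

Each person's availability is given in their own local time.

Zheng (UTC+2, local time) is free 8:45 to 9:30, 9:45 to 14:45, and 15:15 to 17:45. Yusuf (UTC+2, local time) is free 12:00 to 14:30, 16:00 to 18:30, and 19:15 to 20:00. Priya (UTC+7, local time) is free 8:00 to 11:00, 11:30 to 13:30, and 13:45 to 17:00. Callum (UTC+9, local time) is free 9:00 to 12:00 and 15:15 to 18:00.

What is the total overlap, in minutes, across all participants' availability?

Zheng → UTC: 06:45–07:30, 07:45–12:45, 13:15–15:45.
Yusuf → UTC: 10:00–12:30, 14:00–16:30, 17:15–18:00.
Priya → UTC: 01:00–04:00, 04:30–06:30, 06:45–10:00.
Callum → UTC: 00:00–03:00, 06:15–09:00.
Zheng ∩ Yusuf: 10:00–12:30, 14:00–15:45.
Zheng ∩ Yusuf ∩ Priya: (none).
Zheng ∩ Yusuf ∩ Priya ∩ Callum: (none).
Total common minutes: 0.

0 minutes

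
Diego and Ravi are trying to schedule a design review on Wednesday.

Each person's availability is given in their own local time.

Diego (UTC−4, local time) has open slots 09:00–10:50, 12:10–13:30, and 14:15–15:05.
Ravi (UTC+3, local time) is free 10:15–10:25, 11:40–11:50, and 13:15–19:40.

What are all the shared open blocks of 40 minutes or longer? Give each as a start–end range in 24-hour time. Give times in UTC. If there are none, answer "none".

Diego → UTC: 13:00–14:50, 16:10–17:30, 18:15–19:05.
Ravi → UTC: 07:15–07:25, 08:40–08:50, 10:15–16:40.
Diego ∩ Ravi: 13:00–14:50, 16:10–16:40.
Windows ≥ 40 min: 13:00–14:50.

13:00–14:50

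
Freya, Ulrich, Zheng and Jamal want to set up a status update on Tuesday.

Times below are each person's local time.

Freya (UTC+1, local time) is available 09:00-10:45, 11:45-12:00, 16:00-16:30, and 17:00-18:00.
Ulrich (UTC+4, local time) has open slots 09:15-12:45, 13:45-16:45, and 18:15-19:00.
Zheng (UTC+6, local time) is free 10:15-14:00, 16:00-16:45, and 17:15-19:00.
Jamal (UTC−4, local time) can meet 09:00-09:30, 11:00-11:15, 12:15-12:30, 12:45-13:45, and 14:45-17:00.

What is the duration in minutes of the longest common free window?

0 minutes

Freya → UTC: 08:00–09:45, 10:45–11:00, 15:00–15:30, 16:00–17:00.
Ulrich → UTC: 05:15–08:45, 09:45–12:45, 14:15–15:00.
Zheng → UTC: 04:15–08:00, 10:00–10:45, 11:15–13:00.
Jamal → UTC: 13:00–13:30, 15:00–15:15, 16:15–16:30, 16:45–17:45, 18:45–21:00.
Freya ∩ Ulrich: 08:00–08:45, 10:45–11:00.
Freya ∩ Ulrich ∩ Zheng: (none).
Freya ∩ Ulrich ∩ Zheng ∩ Jamal: (none).
No common window.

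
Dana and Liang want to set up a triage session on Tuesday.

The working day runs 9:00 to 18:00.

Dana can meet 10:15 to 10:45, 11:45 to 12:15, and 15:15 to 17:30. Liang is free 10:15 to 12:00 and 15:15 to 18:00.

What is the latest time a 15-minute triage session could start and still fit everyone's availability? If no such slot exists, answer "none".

17:15

Dana ∩ Liang: 10:15–10:45, 11:45–12:00, 15:15–17:30.
Windows ≥ 15 min: 10:15–10:45, 11:45–12:00, 15:15–17:30.
Latest start in the last window 15:15–17:30 is 17:30 − 15 min = 17:15.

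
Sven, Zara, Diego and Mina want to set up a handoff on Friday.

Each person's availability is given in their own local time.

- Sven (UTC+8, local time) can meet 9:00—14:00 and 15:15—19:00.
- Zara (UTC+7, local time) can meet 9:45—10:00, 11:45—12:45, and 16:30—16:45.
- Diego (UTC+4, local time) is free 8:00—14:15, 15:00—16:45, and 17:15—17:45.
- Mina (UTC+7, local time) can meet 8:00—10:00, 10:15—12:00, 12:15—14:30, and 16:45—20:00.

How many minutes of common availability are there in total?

45 minutes

Sven → UTC: 01:00–06:00, 07:15–11:00.
Zara → UTC: 02:45–03:00, 04:45–05:45, 09:30–09:45.
Diego → UTC: 04:00–10:15, 11:00–12:45, 13:15–13:45.
Mina → UTC: 01:00–03:00, 03:15–05:00, 05:15–07:30, 09:45–13:00.
Sven ∩ Zara: 02:45–03:00, 04:45–05:45, 09:30–09:45.
Sven ∩ Zara ∩ Diego: 04:45–05:45, 09:30–09:45.
Sven ∩ Zara ∩ Diego ∩ Mina: 04:45–05:00, 05:15–05:45.
Total common minutes: 15 + 30 = 45.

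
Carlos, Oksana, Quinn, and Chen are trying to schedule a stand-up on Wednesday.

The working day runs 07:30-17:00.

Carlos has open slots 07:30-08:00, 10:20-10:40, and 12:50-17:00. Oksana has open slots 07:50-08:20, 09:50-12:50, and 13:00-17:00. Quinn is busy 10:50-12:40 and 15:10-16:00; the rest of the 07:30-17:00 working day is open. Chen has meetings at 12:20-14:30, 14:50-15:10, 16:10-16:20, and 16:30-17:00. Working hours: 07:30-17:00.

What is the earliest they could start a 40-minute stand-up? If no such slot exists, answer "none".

none

Quinn free within 07:30–17:00: 07:30–10:50, 12:40–15:10, 16:00–17:00.
Chen free within 07:30–17:00: 07:30–12:20, 14:30–14:50, 15:10–16:10, 16:20–16:30.
Carlos ∩ Oksana: 07:50–08:00, 10:20–10:40, 13:00–17:00.
Carlos ∩ Oksana ∩ Quinn: 07:50–08:00, 10:20–10:40, 13:00–15:10, 16:00–17:00.
Carlos ∩ Oksana ∩ Quinn ∩ Chen: 07:50–08:00, 10:20–10:40, 14:30–14:50, 16:00–16:10, 16:20–16:30.
Windows ≥ 40 min: (none).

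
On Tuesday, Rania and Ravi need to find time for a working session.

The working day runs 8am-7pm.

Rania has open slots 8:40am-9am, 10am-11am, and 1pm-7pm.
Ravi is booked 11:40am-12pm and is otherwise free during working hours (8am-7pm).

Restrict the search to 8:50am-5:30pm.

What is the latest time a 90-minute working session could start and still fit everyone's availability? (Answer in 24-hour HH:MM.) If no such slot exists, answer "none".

16:00

Ravi free within 08:00–19:00: 08:00–11:40, 12:00–19:00.
Rania ∩ Ravi: 08:40–09:00, 10:00–11:00, 13:00–19:00.
Restricted to 08:50–17:30: 08:50–09:00, 10:00–11:00, 13:00–17:30.
Windows ≥ 90 min: 13:00–17:30.
Latest start in the last window 13:00–17:30 is 17:30 − 90 min = 16:00.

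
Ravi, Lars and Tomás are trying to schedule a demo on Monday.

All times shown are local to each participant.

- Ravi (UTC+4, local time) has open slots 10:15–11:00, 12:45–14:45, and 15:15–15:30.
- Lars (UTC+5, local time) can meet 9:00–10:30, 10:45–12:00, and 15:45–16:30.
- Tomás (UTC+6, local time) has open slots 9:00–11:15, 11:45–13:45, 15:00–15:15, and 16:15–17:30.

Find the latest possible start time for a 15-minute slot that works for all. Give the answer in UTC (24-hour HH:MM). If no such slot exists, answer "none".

11:15

Ravi → UTC: 06:15–07:00, 08:45–10:45, 11:15–11:30.
Lars → UTC: 04:00–05:30, 05:45–07:00, 10:45–11:30.
Tomás → UTC: 03:00–05:15, 05:45–07:45, 09:00–09:15, 10:15–11:30.
Ravi ∩ Lars: 06:15–07:00, 11:15–11:30.
Ravi ∩ Lars ∩ Tomás: 06:15–07:00, 11:15–11:30.
Windows ≥ 15 min: 06:15–07:00, 11:15–11:30.
Latest start in the last window 11:15–11:30 is 11:30 − 15 min = 11:15.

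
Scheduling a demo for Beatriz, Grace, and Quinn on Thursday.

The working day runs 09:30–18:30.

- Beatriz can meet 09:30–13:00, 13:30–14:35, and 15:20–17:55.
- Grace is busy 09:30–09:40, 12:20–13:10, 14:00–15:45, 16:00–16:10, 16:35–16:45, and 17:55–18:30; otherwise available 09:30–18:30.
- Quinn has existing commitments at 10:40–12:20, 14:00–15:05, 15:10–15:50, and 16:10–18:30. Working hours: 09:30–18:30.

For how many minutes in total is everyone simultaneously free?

Grace free within 09:30–18:30: 09:40–12:20, 13:10–14:00, 15:45–16:00, 16:10–16:35, 16:45–17:55.
Quinn free within 09:30–18:30: 09:30–10:40, 12:20–14:00, 15:05–15:10, 15:50–16:10.
Beatriz ∩ Grace: 09:40–12:20, 13:30–14:00, 15:45–16:00, 16:10–16:35, 16:45–17:55.
Beatriz ∩ Grace ∩ Quinn: 09:40–10:40, 13:30–14:00, 15:50–16:00.
Total common minutes: 60 + 30 + 10 = 100.

100 minutes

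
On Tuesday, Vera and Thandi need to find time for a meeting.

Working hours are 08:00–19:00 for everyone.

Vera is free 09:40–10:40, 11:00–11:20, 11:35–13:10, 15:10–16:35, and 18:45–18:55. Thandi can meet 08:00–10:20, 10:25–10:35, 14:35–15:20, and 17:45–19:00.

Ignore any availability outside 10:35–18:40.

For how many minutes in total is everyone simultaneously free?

10 minutes

Vera ∩ Thandi: 09:40–10:20, 10:25–10:35, 15:10–15:20, 18:45–18:55.
Restricted to 10:35–18:40: 15:10–15:20.
Total common minutes: 10.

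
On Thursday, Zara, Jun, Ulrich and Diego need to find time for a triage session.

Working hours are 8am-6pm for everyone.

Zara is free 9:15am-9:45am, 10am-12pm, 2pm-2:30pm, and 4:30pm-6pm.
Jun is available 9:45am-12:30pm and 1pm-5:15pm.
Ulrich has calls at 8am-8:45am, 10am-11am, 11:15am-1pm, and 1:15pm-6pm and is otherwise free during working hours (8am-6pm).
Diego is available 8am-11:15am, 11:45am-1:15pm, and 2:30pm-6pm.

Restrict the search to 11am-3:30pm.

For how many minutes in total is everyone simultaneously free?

Ulrich free within 08:00–18:00: 08:45–10:00, 11:00–11:15, 13:00–13:15.
Zara ∩ Jun: 10:00–12:00, 14:00–14:30, 16:30–17:15.
Zara ∩ Jun ∩ Ulrich: 11:00–11:15.
Zara ∩ Jun ∩ Ulrich ∩ Diego: 11:00–11:15.
Restricted to 11:00–15:30: 11:00–11:15.
Total common minutes: 15.

15 minutes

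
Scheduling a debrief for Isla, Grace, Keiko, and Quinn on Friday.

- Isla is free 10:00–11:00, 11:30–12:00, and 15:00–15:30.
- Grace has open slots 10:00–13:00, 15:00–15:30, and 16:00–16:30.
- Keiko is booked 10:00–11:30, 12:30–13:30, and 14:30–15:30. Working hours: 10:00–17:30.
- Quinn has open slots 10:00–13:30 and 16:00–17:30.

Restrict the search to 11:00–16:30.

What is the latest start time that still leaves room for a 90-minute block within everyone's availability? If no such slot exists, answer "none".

Keiko free within 10:00–17:30: 11:30–12:30, 13:30–14:30, 15:30–17:30.
Isla ∩ Grace: 10:00–11:00, 11:30–12:00, 15:00–15:30.
Isla ∩ Grace ∩ Keiko: 11:30–12:00.
Isla ∩ Grace ∩ Keiko ∩ Quinn: 11:30–12:00.
Restricted to 11:00–16:30: 11:30–12:00.
Windows ≥ 90 min: (none).

none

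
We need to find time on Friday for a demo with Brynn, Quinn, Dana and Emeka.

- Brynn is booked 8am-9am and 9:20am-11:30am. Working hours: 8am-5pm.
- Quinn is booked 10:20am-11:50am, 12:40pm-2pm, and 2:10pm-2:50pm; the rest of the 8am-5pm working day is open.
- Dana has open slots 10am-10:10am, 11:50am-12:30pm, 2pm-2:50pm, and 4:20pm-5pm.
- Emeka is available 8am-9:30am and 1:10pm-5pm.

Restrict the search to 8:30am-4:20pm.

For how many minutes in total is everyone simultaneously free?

10 minutes

Brynn free within 08:00–17:00: 09:00–09:20, 11:30–17:00.
Quinn free within 08:00–17:00: 08:00–10:20, 11:50–12:40, 14:00–14:10, 14:50–17:00.
Brynn ∩ Quinn: 09:00–09:20, 11:50–12:40, 14:00–14:10, 14:50–17:00.
Brynn ∩ Quinn ∩ Dana: 11:50–12:30, 14:00–14:10, 16:20–17:00.
Brynn ∩ Quinn ∩ Dana ∩ Emeka: 14:00–14:10, 16:20–17:00.
Restricted to 08:30–16:20: 14:00–14:10.
Total common minutes: 10.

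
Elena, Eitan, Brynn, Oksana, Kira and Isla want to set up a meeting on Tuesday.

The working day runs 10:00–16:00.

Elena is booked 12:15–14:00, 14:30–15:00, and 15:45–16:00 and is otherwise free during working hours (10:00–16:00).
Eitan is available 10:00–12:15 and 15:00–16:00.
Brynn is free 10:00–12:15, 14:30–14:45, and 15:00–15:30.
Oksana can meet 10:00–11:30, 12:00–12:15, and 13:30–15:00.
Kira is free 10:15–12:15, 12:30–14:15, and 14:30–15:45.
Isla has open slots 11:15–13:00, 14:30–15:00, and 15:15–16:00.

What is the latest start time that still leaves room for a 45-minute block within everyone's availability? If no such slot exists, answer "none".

Elena free within 10:00–16:00: 10:00–12:15, 14:00–14:30, 15:00–15:45.
Elena ∩ Eitan: 10:00–12:15, 15:00–15:45.
Elena ∩ Eitan ∩ Brynn: 10:00–12:15, 15:00–15:30.
Elena ∩ Eitan ∩ Brynn ∩ Oksana: 10:00–11:30, 12:00–12:15.
Elena ∩ Eitan ∩ Brynn ∩ Oksana ∩ Kira: 10:15–11:30, 12:00–12:15.
Elena ∩ Eitan ∩ Brynn ∩ Oksana ∩ Kira ∩ Isla: 11:15–11:30, 12:00–12:15.
Windows ≥ 45 min: (none).

none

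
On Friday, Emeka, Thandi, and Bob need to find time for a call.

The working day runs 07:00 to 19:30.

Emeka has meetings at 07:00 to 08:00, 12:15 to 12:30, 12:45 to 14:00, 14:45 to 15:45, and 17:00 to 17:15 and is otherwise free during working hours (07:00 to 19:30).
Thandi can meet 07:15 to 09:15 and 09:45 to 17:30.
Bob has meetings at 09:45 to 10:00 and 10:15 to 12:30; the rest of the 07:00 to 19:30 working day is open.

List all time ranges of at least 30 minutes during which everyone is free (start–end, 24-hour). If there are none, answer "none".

08:00–09:15, 14:00–14:45, 15:45–17:00

Emeka free within 07:00–19:30: 08:00–12:15, 12:30–12:45, 14:00–14:45, 15:45–17:00, 17:15–19:30.
Bob free within 07:00–19:30: 07:00–09:45, 10:00–10:15, 12:30–19:30.
Emeka ∩ Thandi: 08:00–09:15, 09:45–12:15, 12:30–12:45, 14:00–14:45, 15:45–17:00, 17:15–17:30.
Emeka ∩ Thandi ∩ Bob: 08:00–09:15, 10:00–10:15, 12:30–12:45, 14:00–14:45, 15:45–17:00, 17:15–17:30.
Windows ≥ 30 min: 08:00–09:15, 14:00–14:45, 15:45–17:00.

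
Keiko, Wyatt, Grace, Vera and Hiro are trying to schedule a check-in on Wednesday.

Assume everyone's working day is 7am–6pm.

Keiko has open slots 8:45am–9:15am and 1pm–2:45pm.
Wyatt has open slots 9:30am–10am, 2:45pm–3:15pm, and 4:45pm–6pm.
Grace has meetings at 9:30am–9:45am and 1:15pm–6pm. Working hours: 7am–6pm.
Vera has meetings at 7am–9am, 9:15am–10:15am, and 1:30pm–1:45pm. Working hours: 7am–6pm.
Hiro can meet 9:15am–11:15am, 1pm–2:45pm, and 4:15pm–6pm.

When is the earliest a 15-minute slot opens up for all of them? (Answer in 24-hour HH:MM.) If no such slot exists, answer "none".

Grace free within 07:00–18:00: 07:00–09:30, 09:45–13:15.
Vera free within 07:00–18:00: 09:00–09:15, 10:15–13:30, 13:45–18:00.
Keiko ∩ Wyatt: (none).
Keiko ∩ Wyatt ∩ Grace: (none).
Keiko ∩ Wyatt ∩ Grace ∩ Vera: (none).
Keiko ∩ Wyatt ∩ Grace ∩ Vera ∩ Hiro: (none).
Windows ≥ 15 min: (none).

none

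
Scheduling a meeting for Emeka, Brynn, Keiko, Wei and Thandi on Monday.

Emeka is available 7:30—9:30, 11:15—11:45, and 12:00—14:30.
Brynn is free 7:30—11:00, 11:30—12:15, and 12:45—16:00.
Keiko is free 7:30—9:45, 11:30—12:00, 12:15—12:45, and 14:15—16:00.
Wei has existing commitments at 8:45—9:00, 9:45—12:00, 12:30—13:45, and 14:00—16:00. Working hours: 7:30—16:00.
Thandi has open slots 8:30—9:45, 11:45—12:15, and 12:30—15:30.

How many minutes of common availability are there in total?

Wei free within 07:30–16:00: 07:30–08:45, 09:00–09:45, 12:00–12:30, 13:45–14:00.
Emeka ∩ Brynn: 07:30–09:30, 11:30–11:45, 12:00–12:15, 12:45–14:30.
Emeka ∩ Brynn ∩ Keiko: 07:30–09:30, 11:30–11:45, 14:15–14:30.
Emeka ∩ Brynn ∩ Keiko ∩ Wei: 07:30–08:45, 09:00–09:30.
Emeka ∩ Brynn ∩ Keiko ∩ Wei ∩ Thandi: 08:30–08:45, 09:00–09:30.
Total common minutes: 15 + 30 = 45.

45 minutes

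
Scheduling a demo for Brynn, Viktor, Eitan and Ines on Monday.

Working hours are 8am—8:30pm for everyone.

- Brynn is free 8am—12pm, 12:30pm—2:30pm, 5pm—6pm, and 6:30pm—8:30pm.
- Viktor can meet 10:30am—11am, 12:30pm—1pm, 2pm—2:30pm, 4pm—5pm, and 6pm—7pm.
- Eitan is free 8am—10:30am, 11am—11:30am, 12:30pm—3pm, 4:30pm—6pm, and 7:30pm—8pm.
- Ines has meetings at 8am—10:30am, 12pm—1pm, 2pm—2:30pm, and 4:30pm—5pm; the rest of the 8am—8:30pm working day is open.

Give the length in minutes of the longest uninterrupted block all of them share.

0 minutes

Ines free within 08:00–20:30: 10:30–12:00, 13:00–14:00, 14:30–16:30, 17:00–20:30.
Brynn ∩ Viktor: 10:30–11:00, 12:30–13:00, 14:00–14:30, 18:30–19:00.
Brynn ∩ Viktor ∩ Eitan: 12:30–13:00, 14:00–14:30.
Brynn ∩ Viktor ∩ Eitan ∩ Ines: (none).
No common window.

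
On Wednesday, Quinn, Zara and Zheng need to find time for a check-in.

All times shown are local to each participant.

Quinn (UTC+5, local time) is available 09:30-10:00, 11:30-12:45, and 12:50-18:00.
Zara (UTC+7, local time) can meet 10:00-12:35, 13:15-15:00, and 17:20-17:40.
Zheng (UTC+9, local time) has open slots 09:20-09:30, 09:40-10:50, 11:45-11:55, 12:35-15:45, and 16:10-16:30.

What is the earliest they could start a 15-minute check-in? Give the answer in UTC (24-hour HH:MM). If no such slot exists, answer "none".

04:30

Quinn → UTC: 04:30–05:00, 06:30–07:45, 07:50–13:00.
Zara → UTC: 03:00–05:35, 06:15–08:00, 10:20–10:40.
Zheng → UTC: 00:20–00:30, 00:40–01:50, 02:45–02:55, 03:35–06:45, 07:10–07:30.
Quinn ∩ Zara: 04:30–05:00, 06:30–07:45, 07:50–08:00, 10:20–10:40.
Quinn ∩ Zara ∩ Zheng: 04:30–05:00, 06:30–06:45, 07:10–07:30.
Windows ≥ 15 min: 04:30–05:00, 06:30–06:45, 07:10–07:30.
Earliest such window starts at 04:30.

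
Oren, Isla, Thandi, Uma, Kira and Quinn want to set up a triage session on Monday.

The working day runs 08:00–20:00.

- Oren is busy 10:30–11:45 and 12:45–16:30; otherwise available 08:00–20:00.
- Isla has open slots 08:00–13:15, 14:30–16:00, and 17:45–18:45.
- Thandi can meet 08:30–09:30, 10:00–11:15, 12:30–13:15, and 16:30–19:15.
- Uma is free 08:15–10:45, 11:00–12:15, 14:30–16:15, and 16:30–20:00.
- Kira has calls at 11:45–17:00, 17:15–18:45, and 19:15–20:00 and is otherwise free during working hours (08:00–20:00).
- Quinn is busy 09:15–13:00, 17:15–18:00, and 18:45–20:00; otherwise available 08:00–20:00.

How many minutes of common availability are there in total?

Oren free within 08:00–20:00: 08:00–10:30, 11:45–12:45, 16:30–20:00.
Kira free within 08:00–20:00: 08:00–11:45, 17:00–17:15, 18:45–19:15.
Quinn free within 08:00–20:00: 08:00–09:15, 13:00–17:15, 18:00–18:45.
Oren ∩ Isla: 08:00–10:30, 11:45–12:45, 17:45–18:45.
Oren ∩ Isla ∩ Thandi: 08:30–09:30, 10:00–10:30, 12:30–12:45, 17:45–18:45.
Oren ∩ Isla ∩ Thandi ∩ Uma: 08:30–09:30, 10:00–10:30, 17:45–18:45.
Oren ∩ Isla ∩ Thandi ∩ Uma ∩ Kira: 08:30–09:30, 10:00–10:30.
Oren ∩ Isla ∩ Thandi ∩ Uma ∩ Kira ∩ Quinn: 08:30–09:15.
Total common minutes: 45.

45 minutes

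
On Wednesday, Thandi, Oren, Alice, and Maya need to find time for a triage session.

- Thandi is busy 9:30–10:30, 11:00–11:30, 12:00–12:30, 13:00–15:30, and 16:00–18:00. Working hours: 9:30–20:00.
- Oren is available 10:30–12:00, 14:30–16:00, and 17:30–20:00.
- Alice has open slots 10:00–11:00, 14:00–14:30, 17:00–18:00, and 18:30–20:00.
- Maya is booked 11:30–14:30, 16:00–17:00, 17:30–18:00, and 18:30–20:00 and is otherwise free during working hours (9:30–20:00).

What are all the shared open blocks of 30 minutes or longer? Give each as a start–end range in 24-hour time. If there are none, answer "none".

10:30–11:00

Thandi free within 09:30–20:00: 10:30–11:00, 11:30–12:00, 12:30–13:00, 15:30–16:00, 18:00–20:00.
Maya free within 09:30–20:00: 09:30–11:30, 14:30–16:00, 17:00–17:30, 18:00–18:30.
Thandi ∩ Oren: 10:30–11:00, 11:30–12:00, 15:30–16:00, 18:00–20:00.
Thandi ∩ Oren ∩ Alice: 10:30–11:00, 18:30–20:00.
Thandi ∩ Oren ∩ Alice ∩ Maya: 10:30–11:00.
Windows ≥ 30 min: 10:30–11:00.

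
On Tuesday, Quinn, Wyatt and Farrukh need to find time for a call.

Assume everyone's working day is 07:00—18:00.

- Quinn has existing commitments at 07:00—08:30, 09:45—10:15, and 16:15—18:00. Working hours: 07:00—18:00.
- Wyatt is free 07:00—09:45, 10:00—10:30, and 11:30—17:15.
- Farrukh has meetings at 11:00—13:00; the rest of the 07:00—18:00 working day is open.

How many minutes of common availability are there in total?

Quinn free within 07:00–18:00: 08:30–09:45, 10:15–16:15.
Farrukh free within 07:00–18:00: 07:00–11:00, 13:00–18:00.
Quinn ∩ Wyatt: 08:30–09:45, 10:15–10:30, 11:30–16:15.
Quinn ∩ Wyatt ∩ Farrukh: 08:30–09:45, 10:15–10:30, 13:00–16:15.
Total common minutes: 75 + 15 + 195 = 285.

285 minutes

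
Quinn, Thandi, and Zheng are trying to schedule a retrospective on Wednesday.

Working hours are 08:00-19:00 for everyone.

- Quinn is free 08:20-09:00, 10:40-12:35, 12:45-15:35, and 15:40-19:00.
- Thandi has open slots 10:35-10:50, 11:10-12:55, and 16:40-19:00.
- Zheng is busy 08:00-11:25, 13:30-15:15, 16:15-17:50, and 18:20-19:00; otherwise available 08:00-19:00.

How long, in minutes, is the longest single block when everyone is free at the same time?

70 minutes

Zheng free within 08:00–19:00: 11:25–13:30, 15:15–16:15, 17:50–18:20.
Quinn ∩ Thandi: 10:40–10:50, 11:10–12:35, 12:45–12:55, 16:40–19:00.
Quinn ∩ Thandi ∩ Zheng: 11:25–12:35, 12:45–12:55, 17:50–18:20.
Common window lengths: 70, 10, 30 min; longest is 70.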